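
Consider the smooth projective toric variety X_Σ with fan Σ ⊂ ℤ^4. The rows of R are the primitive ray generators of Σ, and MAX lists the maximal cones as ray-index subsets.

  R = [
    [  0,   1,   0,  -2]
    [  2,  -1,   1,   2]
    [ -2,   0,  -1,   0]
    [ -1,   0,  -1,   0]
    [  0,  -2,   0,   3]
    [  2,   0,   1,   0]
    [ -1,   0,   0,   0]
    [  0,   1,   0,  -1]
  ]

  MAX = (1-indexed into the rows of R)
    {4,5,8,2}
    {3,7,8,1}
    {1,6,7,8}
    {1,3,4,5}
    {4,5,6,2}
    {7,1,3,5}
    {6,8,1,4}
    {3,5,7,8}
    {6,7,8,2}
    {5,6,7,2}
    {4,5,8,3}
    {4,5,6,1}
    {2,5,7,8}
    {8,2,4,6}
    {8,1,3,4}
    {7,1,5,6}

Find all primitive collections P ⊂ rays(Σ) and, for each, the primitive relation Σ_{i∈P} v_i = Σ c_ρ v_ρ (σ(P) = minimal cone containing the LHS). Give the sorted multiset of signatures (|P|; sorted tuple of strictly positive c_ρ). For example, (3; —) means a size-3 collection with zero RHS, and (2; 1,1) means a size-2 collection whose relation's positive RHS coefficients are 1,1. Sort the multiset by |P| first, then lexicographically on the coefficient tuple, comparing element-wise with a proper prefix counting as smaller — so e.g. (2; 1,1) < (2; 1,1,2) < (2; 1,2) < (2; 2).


|primitive collections| = 6. Relations:

  {3,6}:  v_{3} + v_{6} = 0  ⟹  sig = (2; —)
  {1,2}:  v_{1} + v_{2} = v_{6}  ⟹  sig = (2; 1)
  {4,7}:  v_{4} + v_{7} = v_{3}  ⟹  sig = (2; 1)
  {2,3}:  v_{2} + v_{3} = v_{5} + v_{8}  ⟹  sig = (2; 1,1)
  {1,5,8}:  v_{1} + v_{5} + v_{8} = 0  ⟹  sig = (3; —)
  {5,6,8}:  v_{5} + v_{6} + v_{8} = v_{2}  ⟹  sig = (3; 1)

Signatures (|P|; sorted positive RHS coefficients), sorted:
    (2; —)
    (2; 1)
    (2; 1)
    (2; 1,1)
    (3; —)
    (3; 1)


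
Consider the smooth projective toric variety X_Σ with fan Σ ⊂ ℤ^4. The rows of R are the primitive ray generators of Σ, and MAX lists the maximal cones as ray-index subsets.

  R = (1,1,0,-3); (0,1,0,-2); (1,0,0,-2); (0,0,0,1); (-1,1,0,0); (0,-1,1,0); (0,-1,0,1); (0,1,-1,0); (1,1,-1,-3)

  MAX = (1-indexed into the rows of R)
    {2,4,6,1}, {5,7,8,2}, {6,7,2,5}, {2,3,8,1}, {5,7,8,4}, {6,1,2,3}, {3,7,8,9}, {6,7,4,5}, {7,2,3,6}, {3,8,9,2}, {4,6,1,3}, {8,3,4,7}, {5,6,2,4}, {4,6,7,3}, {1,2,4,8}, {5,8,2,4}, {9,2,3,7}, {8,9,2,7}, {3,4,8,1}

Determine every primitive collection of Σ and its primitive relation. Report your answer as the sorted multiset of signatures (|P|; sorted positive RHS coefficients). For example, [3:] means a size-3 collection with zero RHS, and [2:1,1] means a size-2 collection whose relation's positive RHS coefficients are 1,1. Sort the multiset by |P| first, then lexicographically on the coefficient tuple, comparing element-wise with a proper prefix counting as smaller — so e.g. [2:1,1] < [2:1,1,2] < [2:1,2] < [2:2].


Δ(Σ) — 9 vertices, 11 min non-faces:

  • {6,8}:  v_{6} + v_{8} = 0  so sig = [2:]
  • {1,7}:  v_{1} + v_{7} = v_{3}  so sig = [2:1]
  • {3,5}:  v_{3} + v_{5} = v_{2}  so sig = [2:1]
  • {4,9}:  v_{4} + v_{9} = v_{3} + v_{8}  so sig = [2:1,1]
  • {6,9}:  v_{6} + v_{9} = v_{2} + v_{3} + v_{7}  so sig = [2:1,1,1]
  • {1,9}:  v_{1} + v_{9} = v_{2} + 2·v_{3} + v_{8}  so sig = [2:1,1,2]
  • {5,9}:  v_{5} + v_{9} = 2·v_{2} + v_{7} + v_{8}  so sig = [2:1,1,2]
  • {1,5}:  v_{1} + v_{5} = 2·v_{2} + v_{4}  so sig = [2:1,2]
  • {2,4,7}:  v_{2} + v_{4} + v_{7} = 0  so sig = [3:]
  • {2,3,4}:  v_{2} + v_{3} + v_{4} = v_{1}  so sig = [3:1]
  • {2,3,7,8}:  v_{2} + v_{3} + v_{7} + v_{8} = v_{9}  so sig = [4:1]

Signatures (|P|; sorted positive RHS coefficients), sorted:
{ [2:],  [2:1] ×2,  [2:1,1],  [2:1,1,1],  [2:1,1,2] ×2,  [2:1,2],  [3:],  [3:1],  [4:1] }


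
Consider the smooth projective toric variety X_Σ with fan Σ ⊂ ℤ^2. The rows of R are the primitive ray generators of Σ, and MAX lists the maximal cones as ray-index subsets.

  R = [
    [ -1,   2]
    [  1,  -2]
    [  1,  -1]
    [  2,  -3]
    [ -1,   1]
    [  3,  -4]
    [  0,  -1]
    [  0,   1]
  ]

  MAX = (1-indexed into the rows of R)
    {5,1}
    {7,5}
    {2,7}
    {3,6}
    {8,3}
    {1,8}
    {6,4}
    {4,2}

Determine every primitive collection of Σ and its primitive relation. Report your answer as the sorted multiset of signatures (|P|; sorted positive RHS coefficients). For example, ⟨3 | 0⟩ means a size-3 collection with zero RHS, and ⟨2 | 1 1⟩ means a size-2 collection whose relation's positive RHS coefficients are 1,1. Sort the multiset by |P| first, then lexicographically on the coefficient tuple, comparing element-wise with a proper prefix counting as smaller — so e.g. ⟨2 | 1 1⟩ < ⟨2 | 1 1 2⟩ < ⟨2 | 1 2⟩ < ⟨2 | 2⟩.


|primitive collections| = 20. Relations:

  • {1,2}:  v_{1} + v_{2} = 0  ⇒ sig = ⟨2 | 0⟩
  • {3,5}:  v_{3} + v_{5} = 0  ⇒ sig = ⟨2 | 0⟩
  • {7,8}:  v_{7} + v_{8} = 0  ⇒ sig = ⟨2 | 0⟩
  • {1,3}:  v_{1} + v_{3} = v_{8}  ⇒ sig = ⟨2 | 1⟩
  • {1,4}:  v_{1} + v_{4} = v_{3}  ⇒ sig = ⟨2 | 1⟩
  • {1,7}:  v_{1} + v_{7} = v_{5}  ⇒ sig = ⟨2 | 1⟩
  • {2,3}:  v_{2} + v_{3} = v_{4}  ⇒ sig = ⟨2 | 1⟩
  • {2,5}:  v_{2} + v_{5} = v_{7}  ⇒ sig = ⟨2 | 1⟩
  • {2,8}:  v_{2} + v_{8} = v_{3}  ⇒ sig = ⟨2 | 1⟩
  • {3,4}:  v_{3} + v_{4} = v_{6}  ⇒ sig = ⟨2 | 1⟩
  • {3,7}:  v_{3} + v_{7} = v_{2}  ⇒ sig = ⟨2 | 1⟩
  • {4,5}:  v_{4} + v_{5} = v_{2}  ⇒ sig = ⟨2 | 1⟩
  • {5,6}:  v_{5} + v_{6} = v_{4}  ⇒ sig = ⟨2 | 1⟩
  • {5,8}:  v_{5} + v_{8} = v_{1}  ⇒ sig = ⟨2 | 1⟩
  • {6,7}:  v_{6} + v_{7} = v_{2} + v_{4}  ⇒ sig = ⟨2 | 1 1⟩
  • {1,6}:  v_{1} + v_{6} = 2·v_{3}  ⇒ sig = ⟨2 | 2⟩
  • {2,6}:  v_{2} + v_{6} = 2·v_{4}  ⇒ sig = ⟨2 | 2⟩
  • {4,7}:  v_{4} + v_{7} = 2·v_{2}  ⇒ sig = ⟨2 | 2⟩
  • {4,8}:  v_{4} + v_{8} = 2·v_{3}  ⇒ sig = ⟨2 | 2⟩
  • {6,8}:  v_{6} + v_{8} = 3·v_{3}  ⇒ sig = ⟨2 | 3⟩

Sorted signature multiset PRS(X):
    ⟨2 | 0⟩
    ⟨2 | 0⟩
    ⟨2 | 0⟩
    ⟨2 | 1⟩
    ⟨2 | 1⟩
    ⟨2 | 1⟩
    ⟨2 | 1⟩
    ⟨2 | 1⟩
    ⟨2 | 1⟩
    ⟨2 | 1⟩
    ⟨2 | 1⟩
    ⟨2 | 1⟩
    ⟨2 | 1⟩
    ⟨2 | 1⟩
    ⟨2 | 1 1⟩
    ⟨2 | 2⟩
    ⟨2 | 2⟩
    ⟨2 | 2⟩
    ⟨2 | 2⟩
    ⟨2 | 3⟩


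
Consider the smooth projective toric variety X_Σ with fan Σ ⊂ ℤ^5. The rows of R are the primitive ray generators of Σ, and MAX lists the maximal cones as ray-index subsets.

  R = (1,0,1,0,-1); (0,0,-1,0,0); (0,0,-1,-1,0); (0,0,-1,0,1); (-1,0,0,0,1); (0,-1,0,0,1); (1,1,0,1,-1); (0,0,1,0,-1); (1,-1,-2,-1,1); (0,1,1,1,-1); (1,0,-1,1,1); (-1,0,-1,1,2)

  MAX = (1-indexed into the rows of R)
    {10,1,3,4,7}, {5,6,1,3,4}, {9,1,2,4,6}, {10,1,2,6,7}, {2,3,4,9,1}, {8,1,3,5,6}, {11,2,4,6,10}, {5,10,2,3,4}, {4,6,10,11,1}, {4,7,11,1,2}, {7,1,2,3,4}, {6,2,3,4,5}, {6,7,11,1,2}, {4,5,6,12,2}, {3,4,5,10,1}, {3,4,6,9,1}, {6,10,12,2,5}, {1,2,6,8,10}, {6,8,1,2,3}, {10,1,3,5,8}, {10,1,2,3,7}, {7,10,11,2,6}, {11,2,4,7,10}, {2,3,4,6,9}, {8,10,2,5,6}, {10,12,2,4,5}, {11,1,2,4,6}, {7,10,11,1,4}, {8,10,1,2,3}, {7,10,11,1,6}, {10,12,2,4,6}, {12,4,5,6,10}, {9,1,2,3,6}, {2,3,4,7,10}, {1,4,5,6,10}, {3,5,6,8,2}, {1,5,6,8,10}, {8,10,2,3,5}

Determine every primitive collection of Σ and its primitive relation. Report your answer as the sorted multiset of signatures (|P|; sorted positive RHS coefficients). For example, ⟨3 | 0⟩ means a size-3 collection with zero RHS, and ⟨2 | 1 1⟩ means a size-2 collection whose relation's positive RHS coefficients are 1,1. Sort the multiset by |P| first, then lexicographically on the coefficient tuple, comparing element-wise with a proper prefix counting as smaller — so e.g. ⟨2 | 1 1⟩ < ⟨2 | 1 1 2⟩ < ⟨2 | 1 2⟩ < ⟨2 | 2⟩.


Minimal non-faces — 25 found among 12 rays, 38 max cones:

  P={4,8}:  v_{4} + v_{8} = 0  ⟹  sig = ⟨2 | 0⟩
  P={5,7}:  v_{5} + v_{7} = v_{4} + v_{10}  ⟹  sig = ⟨2 | 1 1⟩
  P={8,11}:  v_{8} + v_{11} = v_{6} + v_{7}  ⟹  sig = ⟨2 | 1 1⟩
  P={1,12}:  v_{1} + v_{12} = v_{4} + v_{6} + v_{10}  ⟹  sig = ⟨2 | 1 1 1⟩
  P={3,12}:  v_{3} + v_{12} = v_{2} + v_{4} + v_{5}  ⟹  sig = ⟨2 | 1 1 1⟩
  P={5,9}:  v_{5} + v_{9} = v_{3} + v_{4} + v_{6}  ⟹  sig = ⟨2 | 1 1 1⟩
  P={7,8}:  v_{7} + v_{8} = v_{1} + v_{2} + v_{10}  ⟹  sig = ⟨2 | 1 1 1⟩
  P={9,10}:  v_{9} + v_{10} = v_{1} + v_{2} + v_{4}  ⟹  sig = ⟨2 | 1 1 1⟩
  P={8,9}:  v_{8} + v_{9} = v_{1} + v_{2} + v_{3} + v_{6}  ⟹  sig = ⟨2 | 1 1 1 1⟩
  P={8,12}:  v_{8} + v_{12} = v_{2} + v_{5} + v_{6} + v_{10}  ⟹  sig = ⟨2 | 1 1 1 1⟩
  P={3,11}:  v_{3} + v_{11} = v_{1} + v_{2} + 2·v_{4}  ⟹  sig = ⟨2 | 1 1 2⟩
  P={5,11}:  v_{5} + v_{11} = 2·v_{4} + v_{6} + v_{10}  ⟹  sig = ⟨2 | 1 1 2⟩
  P={9,12}:  v_{9} + v_{12} = v_{2} + 2·v_{4} + v_{6}  ⟹  sig = ⟨2 | 1 1 2⟩
  P={7,12}:  v_{7} + v_{12} = v_{2} + 2·v_{4} + v_{6} + 2·v_{10}  ⟹  sig = ⟨2 | 1 1 2 2⟩
  P={9,11}:  v_{9} + v_{11} = 2·v_{1} + 2·v_{2} + 3·v_{4} + v_{6}  ⟹  sig = ⟨2 | 1 2 2 3⟩
  P={11,12}:  v_{11} + v_{12} = v_{2} + 3·v_{4} + 2·v_{6} + 2·v_{10}  ⟹  sig = ⟨2 | 1 2 2 3⟩
  P={7,9}:  v_{7} + v_{9} = 2·v_{1} + 2·v_{2} + 2·v_{4}  ⟹  sig = ⟨2 | 2 2 2⟩
  P={1,2,5}:  v_{1} + v_{2} + v_{5} = 0  ⟹  sig = ⟨3 | 0⟩
  P={3,6,10}:  v_{3} + v_{6} + v_{10} = 0  ⟹  sig = ⟨3 | 0⟩
  P={4,6,7}:  v_{4} + v_{6} + v_{7} = v_{11}  ⟹  sig = ⟨3 | 1⟩
  P={3,6,7}:  v_{3} + v_{6} + v_{7} = v_{1} + v_{2} + v_{4}  ⟹  sig = ⟨3 | 1 1 1⟩
  P={1,2,4,10}:  v_{1} + v_{2} + v_{4} + v_{10} = v_{7}  ⟹  sig = ⟨4 | 1⟩
  P={1,2,10,11}:  v_{1} + v_{2} + v_{10} + v_{11} = v_{6} + 2·v_{7}  ⟹  sig = ⟨4 | 1 2⟩
  P={1,2,3,4,6}:  v_{1} + v_{2} + v_{3} + v_{4} + v_{6} = v_{9}  ⟹  sig = ⟨5 | 1⟩
  P={2,4,5,6,10}:  v_{2} + v_{4} + v_{5} + v_{6} + v_{10} = v_{12}  ⟹  sig = ⟨5 | 1⟩

Sorted signature multiset PRS(X):
    |P|=2: 17 collections, coeffs (), (1,1), (1,1), (1,1,1), (1,1,1), (1,1,1), (1,1,1), (1,1,1), (1,1,1,1), (1,1,1,1), (1,1,2), (1,1,2), (1,1,2), (1,1,2,2), (1,2,2,3), (1,2,2,3), (2,2,2)
    |P|=3: 4 collections, coeffs (), (), (1), (1,1,1)
    |P|=4: 2 collections, coeffs (1), (1,2)
    |P|=5: 2 collections, coeffs (1), (1)


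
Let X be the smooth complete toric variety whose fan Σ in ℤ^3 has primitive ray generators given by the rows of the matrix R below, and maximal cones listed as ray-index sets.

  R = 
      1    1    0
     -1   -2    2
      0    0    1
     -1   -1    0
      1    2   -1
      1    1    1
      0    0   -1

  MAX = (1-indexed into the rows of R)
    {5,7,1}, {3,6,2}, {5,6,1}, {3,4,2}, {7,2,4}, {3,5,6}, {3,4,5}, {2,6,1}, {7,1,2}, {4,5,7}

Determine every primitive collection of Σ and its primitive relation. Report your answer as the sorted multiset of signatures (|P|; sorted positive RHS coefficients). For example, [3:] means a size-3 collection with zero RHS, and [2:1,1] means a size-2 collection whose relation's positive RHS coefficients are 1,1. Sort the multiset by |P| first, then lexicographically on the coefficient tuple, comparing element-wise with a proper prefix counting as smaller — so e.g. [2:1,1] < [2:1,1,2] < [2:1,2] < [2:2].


Δ(Σ) — 7 vertices, 6 min non-faces:

  • {1,4}:  v_{1} + v_{4} = 0  ⟹  sig = [2:]
  • {3,7}:  v_{3} + v_{7} = 0  ⟹  sig = [2:]
  • {1,3}:  v_{1} + v_{3} = v_{6}  ⟹  sig = [2:1]
  • {2,5}:  v_{2} + v_{5} = v_{3}  ⟹  sig = [2:1]
  • {4,6}:  v_{4} + v_{6} = v_{3}  ⟹  sig = [2:1]
  • {6,7}:  v_{6} + v_{7} = v_{1}  ⟹  sig = [2:1]

Sorted signature multiset PRS(X):
    |P|=2: 6 collections, coeffs (), (), (1), (1), (1), (1)


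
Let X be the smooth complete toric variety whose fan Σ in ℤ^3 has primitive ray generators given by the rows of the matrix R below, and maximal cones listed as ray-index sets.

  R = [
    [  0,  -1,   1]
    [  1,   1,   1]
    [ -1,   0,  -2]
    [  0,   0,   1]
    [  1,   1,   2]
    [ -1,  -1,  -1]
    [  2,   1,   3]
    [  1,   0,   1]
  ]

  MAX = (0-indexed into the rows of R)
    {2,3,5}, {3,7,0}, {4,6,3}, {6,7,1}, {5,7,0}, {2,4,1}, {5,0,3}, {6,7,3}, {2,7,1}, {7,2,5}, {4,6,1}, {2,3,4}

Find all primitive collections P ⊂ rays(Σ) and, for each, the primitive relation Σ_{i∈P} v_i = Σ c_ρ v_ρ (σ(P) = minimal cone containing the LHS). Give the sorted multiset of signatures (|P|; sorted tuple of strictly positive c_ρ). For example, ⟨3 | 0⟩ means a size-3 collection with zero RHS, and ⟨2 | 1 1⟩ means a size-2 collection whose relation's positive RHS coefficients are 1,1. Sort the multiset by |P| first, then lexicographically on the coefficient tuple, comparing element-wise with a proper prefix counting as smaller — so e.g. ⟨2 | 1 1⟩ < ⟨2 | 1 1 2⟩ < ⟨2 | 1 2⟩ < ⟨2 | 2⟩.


12 collections generate NE(X_Σ); each relation:

  P = {1,5}:  v_{1} + v_{5} = 0  so sig = ⟨2 | 0⟩
  P = {0,2}:  v_{0} + v_{2} = v_{5}  so sig = ⟨2 | 1⟩
  P = {1,3}:  v_{1} + v_{3} = v_{4}  so sig = ⟨2 | 1⟩
  P = {2,6}:  v_{2} + v_{6} = v_{1}  so sig = ⟨2 | 1⟩
  P = {4,5}:  v_{4} + v_{5} = v_{3}  so sig = ⟨2 | 1⟩
  P = {4,7}:  v_{4} + v_{7} = v_{6}  so sig = ⟨2 | 1⟩
  P = {0,1}:  v_{0} + v_{1} = v_{3} + v_{7}  so sig = ⟨2 | 1 1⟩
  P = {5,6}:  v_{5} + v_{6} = v_{3} + v_{7}  so sig = ⟨2 | 1 1⟩
  P = {0,4}:  v_{0} + v_{4} = 2·v_{3} + v_{7}  so sig = ⟨2 | 1 2⟩
  P = {0,6}:  v_{0} + v_{6} = 2·v_{3} + 2·v_{7}  so sig = ⟨2 | 2 2⟩
  P = {2,3,7}:  v_{2} + v_{3} + v_{7} = 0  so sig = ⟨3 | 0⟩
  P = {3,5,7}:  v_{3} + v_{5} + v_{7} = v_{0}  so sig = ⟨3 | 1⟩

Hence PRS(X_Σ) =
    ⟨2 | 0⟩
    ⟨2 | 1⟩
    ⟨2 | 1⟩
    ⟨2 | 1⟩
    ⟨2 | 1⟩
    ⟨2 | 1⟩
    ⟨2 | 1 1⟩
    ⟨2 | 1 1⟩
    ⟨2 | 1 2⟩
    ⟨2 | 2 2⟩
    ⟨3 | 0⟩
    ⟨3 | 1⟩


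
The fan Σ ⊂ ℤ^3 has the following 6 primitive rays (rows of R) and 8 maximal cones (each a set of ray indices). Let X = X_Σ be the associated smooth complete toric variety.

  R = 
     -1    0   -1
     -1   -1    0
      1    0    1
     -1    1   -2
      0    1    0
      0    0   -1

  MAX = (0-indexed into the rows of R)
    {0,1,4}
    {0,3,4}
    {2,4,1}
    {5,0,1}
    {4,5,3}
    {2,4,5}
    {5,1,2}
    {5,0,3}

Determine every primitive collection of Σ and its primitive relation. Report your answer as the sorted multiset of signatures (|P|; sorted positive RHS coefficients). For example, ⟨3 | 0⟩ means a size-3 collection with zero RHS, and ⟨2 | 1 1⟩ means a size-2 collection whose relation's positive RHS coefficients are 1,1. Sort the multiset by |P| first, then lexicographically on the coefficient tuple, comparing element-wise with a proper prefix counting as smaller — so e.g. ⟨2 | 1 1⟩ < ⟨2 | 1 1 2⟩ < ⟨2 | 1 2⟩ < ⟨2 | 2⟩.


The 5 primitive collections of Σ (r=6, n=3):

  P={0,2}:  v_{0} + v_{2} = 0 ; sig = ⟨2 | 0⟩
  P={2,3}:  v_{2} + v_{3} = v_{4} + v_{5} ; sig = ⟨2 | 1 1⟩
  P={1,3}:  v_{1} + v_{3} = 2·v_{0} ; sig = ⟨2 | 2⟩
  P={0,4,5}:  v_{0} + v_{4} + v_{5} = v_{3} ; sig = ⟨3 | 1⟩
  P={1,4,5}:  v_{1} + v_{4} + v_{5} = v_{0} ; sig = ⟨3 | 1⟩

Sorted signature multiset PRS(X):
{ ⟨2 | 0⟩,  ⟨2 | 1 1⟩,  ⟨2 | 2⟩,  ⟨3 | 1⟩ ×2 }


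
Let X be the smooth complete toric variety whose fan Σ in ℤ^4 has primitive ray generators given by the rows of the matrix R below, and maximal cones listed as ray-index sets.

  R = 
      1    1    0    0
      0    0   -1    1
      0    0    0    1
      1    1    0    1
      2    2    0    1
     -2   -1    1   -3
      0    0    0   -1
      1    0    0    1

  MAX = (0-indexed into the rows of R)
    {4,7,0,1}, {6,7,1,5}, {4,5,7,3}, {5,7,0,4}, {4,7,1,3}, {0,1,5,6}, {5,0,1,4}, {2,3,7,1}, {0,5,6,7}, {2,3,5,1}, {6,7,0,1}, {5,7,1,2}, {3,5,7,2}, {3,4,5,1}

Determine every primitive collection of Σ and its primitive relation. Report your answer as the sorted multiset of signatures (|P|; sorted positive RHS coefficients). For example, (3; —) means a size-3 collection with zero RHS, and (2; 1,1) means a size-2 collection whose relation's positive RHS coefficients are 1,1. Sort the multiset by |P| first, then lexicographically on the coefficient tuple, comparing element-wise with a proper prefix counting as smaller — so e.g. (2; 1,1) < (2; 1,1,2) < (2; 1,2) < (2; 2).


Σ has 9 primitive collections:

  {2,6}:  v_{2} + v_{6} = 0  ⇒ sig = (2; —)
  {0,2}:  v_{0} + v_{2} = v_{3}  ⇒ sig = (2; 1)
  {0,3}:  v_{0} + v_{3} = v_{4}  ⇒ sig = (2; 1)
  {3,6}:  v_{3} + v_{6} = v_{0}  ⇒ sig = (2; 1)
  {2,4}:  v_{2} + v_{4} = 2·v_{3}  ⇒ sig = (2; 2)
  {4,6}:  v_{4} + v_{6} = 2·v_{0}  ⇒ sig = (2; 2)
  {1,3,5,7}:  v_{1} + v_{3} + v_{5} + v_{7} = 0  ⇒ sig = (4; —)
  {0,1,5,7}:  v_{0} + v_{1} + v_{5} + v_{7} = v_{6}  ⇒ sig = (4; 1)
  {1,4,5,7}:  v_{1} + v_{4} + v_{5} + v_{7} = v_{0}  ⇒ sig = (4; 1)

Signatures (|P|; sorted positive RHS coefficients), sorted:
{ (2; —),  (2; 1) ×3,  (2; 2) ×2,  (4; —),  (4; 1) ×2 }


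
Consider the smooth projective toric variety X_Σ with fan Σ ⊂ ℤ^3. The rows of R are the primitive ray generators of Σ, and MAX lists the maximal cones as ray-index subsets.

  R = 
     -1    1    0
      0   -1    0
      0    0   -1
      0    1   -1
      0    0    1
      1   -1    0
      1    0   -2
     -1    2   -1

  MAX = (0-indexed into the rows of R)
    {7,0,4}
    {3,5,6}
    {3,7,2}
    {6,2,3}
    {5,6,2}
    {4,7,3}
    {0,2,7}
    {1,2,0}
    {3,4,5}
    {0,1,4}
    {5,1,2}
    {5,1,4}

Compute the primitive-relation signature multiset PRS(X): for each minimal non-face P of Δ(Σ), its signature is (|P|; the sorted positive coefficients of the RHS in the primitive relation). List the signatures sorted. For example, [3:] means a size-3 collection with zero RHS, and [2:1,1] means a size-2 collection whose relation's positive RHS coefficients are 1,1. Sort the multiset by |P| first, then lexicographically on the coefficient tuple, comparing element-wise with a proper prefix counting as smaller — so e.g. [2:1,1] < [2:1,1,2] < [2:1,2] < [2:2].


11 collections generate NE(X_Σ); each relation:

  {0,5}:  v_{0} + v_{5} = 0  ⇒ sig = [2:]
  {2,4}:  v_{2} + v_{4} = 0  ⇒ sig = [2:]
  {0,3}:  v_{0} + v_{3} = v_{7}  ⇒ sig = [2:1]
  {1,3}:  v_{1} + v_{3} = v_{2}  ⇒ sig = [2:1]
  {5,7}:  v_{5} + v_{7} = v_{3}  ⇒ sig = [2:1]
  {0,6}:  v_{0} + v_{6} = v_{2} + v_{3}  ⇒ sig = [2:1,1]
  {1,7}:  v_{1} + v_{7} = v_{0} + v_{2}  ⇒ sig = [2:1,1]
  {4,6}:  v_{4} + v_{6} = v_{3} + v_{5}  ⇒ sig = [2:1,1]
  {1,6}:  v_{1} + v_{6} = 2·v_{2} + v_{5}  ⇒ sig = [2:1,2]
  {6,7}:  v_{6} + v_{7} = v_{2} + 2·v_{3}  ⇒ sig = [2:1,2]
  {2,3,5}:  v_{2} + v_{3} + v_{5} = v_{6}  ⇒ sig = [3:1]

Hence PRS(X_Σ) =
    |P|=2: 10 collections, coeffs (), (), (1), (1), (1), (1,1), (1,1), (1,1), (1,2), (1,2)
    |P|=3: 1 collection, coeffs (1)


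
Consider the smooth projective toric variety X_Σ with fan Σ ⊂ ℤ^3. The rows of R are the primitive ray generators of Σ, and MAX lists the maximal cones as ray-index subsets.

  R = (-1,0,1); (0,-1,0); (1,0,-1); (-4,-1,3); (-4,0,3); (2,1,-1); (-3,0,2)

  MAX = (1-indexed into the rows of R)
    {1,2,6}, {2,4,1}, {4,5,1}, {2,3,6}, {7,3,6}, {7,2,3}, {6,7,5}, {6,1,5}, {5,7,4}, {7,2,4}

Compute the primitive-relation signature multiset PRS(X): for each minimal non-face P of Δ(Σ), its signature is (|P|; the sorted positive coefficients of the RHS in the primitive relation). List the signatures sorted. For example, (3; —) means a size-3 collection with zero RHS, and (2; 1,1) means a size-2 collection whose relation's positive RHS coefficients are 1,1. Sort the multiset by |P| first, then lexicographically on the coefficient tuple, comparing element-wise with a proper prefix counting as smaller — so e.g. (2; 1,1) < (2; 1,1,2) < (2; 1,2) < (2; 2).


Primitive collections (7):

  P={1,3}:  v_{1} + v_{3} = 0  ⇒ sig = (2; —)
  P={1,7}:  v_{1} + v_{7} = v_{5}  ⇒ sig = (2; 1)
  P={2,5}:  v_{2} + v_{5} = v_{4}  ⇒ sig = (2; 1)
  P={3,5}:  v_{3} + v_{5} = v_{7}  ⇒ sig = (2; 1)
  P={3,4}:  v_{3} + v_{4} = v_{2} + v_{7}  ⇒ sig = (2; 1,1)
  P={4,6}:  v_{4} + v_{6} = 2·v_{1}  ⇒ sig = (2; 2)
  P={2,6,7}:  v_{2} + v_{6} + v_{7} = v_{1}  ⇒ sig = (3; 1)

so the primitive-relation signature multiset is
    |P|=2: 6 collections, coeffs (), (1), (1), (1), (1,1), (2)
    |P|=3: 1 collection, coeffs (1)


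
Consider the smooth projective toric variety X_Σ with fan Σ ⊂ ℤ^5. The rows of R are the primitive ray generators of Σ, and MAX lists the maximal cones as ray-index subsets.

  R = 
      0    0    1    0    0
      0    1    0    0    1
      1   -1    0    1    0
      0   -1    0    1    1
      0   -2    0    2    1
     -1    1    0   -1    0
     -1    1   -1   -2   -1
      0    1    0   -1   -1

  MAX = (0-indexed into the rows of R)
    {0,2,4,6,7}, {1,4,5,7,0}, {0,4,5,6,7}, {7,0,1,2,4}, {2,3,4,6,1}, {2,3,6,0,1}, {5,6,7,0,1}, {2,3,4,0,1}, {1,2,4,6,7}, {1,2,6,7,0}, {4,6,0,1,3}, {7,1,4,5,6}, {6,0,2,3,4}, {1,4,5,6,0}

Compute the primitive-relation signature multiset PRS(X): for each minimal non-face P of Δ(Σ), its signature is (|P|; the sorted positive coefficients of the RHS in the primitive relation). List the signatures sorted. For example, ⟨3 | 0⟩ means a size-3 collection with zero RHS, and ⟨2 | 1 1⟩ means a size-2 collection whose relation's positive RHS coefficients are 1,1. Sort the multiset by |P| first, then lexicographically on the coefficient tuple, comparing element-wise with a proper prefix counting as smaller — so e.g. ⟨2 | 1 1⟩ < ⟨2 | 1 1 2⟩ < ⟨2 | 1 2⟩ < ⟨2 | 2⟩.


Σ has 5 primitive collections:

  P = {2,5}:  v_{2} + v_{5} = 0  so sig = ⟨2 | 0⟩
  P = {3,7}:  v_{3} + v_{7} = 0  so sig = ⟨2 | 0⟩
  P = {3,5}:  v_{3} + v_{5} = v_{0} + v_{1} + v_{4} + v_{6}  so sig = ⟨2 | 1 1 1 1⟩
  P = {0,1,2,4,6}:  v_{0} + v_{1} + v_{2} + v_{4} + v_{6} = v_{3}  so sig = ⟨5 | 1⟩
  P = {0,1,4,6,7}:  v_{0} + v_{1} + v_{4} + v_{6} + v_{7} = v_{5}  so sig = ⟨5 | 1⟩

Signatures (|P|; sorted positive RHS coefficients), sorted:
    |P|=2: 3 collections, coeffs (), (), (1,1,1,1)
    |P|=5: 2 collections, coeffs (1), (1)


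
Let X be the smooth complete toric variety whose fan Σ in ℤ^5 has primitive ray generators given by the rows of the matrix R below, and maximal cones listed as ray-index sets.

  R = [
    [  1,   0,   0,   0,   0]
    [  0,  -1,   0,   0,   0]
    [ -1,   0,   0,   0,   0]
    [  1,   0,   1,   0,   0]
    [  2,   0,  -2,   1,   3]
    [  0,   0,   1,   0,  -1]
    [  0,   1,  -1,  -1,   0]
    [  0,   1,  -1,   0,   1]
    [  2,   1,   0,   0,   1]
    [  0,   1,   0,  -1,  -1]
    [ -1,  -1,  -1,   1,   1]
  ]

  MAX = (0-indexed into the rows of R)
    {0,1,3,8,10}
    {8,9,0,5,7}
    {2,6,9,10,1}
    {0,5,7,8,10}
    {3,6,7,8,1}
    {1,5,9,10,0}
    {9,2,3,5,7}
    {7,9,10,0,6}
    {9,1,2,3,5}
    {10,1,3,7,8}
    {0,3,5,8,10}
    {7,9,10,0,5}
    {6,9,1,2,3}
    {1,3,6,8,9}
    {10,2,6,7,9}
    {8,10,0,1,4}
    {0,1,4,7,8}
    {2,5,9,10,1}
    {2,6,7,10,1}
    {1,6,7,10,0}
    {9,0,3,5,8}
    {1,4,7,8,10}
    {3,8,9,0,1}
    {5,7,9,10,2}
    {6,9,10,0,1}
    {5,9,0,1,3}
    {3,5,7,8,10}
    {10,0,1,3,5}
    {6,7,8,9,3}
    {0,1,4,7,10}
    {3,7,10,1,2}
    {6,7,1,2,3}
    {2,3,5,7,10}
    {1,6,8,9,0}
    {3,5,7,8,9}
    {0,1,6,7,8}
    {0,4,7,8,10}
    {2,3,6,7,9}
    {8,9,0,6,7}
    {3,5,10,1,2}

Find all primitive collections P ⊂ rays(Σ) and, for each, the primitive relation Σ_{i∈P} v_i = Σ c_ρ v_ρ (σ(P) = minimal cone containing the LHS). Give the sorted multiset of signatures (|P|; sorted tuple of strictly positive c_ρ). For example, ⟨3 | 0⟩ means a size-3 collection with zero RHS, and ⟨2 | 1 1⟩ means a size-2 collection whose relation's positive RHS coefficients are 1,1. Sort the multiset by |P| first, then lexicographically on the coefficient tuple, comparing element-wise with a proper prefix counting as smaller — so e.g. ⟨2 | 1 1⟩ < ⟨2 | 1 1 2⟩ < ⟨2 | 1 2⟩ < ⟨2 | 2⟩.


Σ has 18 primitive collections:

  {0,2}:  v_{0} + v_{2} = 0  so sig = ⟨2 | 0⟩
  {5,6}:  v_{5} + v_{6} = v_{9}  so sig = ⟨2 | 1⟩
  {2,8}:  v_{2} + v_{8} = v_{3} + v_{7}  so sig = ⟨2 | 1 1⟩
  {4,5}:  v_{4} + v_{5} = v_{0} + v_{8} + v_{10}  so sig = ⟨2 | 1 1 1⟩
  {2,4}:  v_{2} + v_{4} = v_{1} + v_{7} + v_{8} + v_{10}  so sig = ⟨2 | 1 1 1 1⟩
  {3,4}:  v_{3} + v_{4} = v_{1} + 2·v_{8} + v_{10}  so sig = ⟨2 | 1 1 2⟩
  {4,9}:  v_{4} + v_{9} = 2·v_{0} + v_{1} + 2·v_{7}  so sig = ⟨2 | 1 2 2⟩
  {4,6}:  v_{4} + v_{6} = 2·v_{0} + 2·v_{1} + 3·v_{7}  so sig = ⟨2 | 2 2 3⟩
  {1,5,7}:  v_{1} + v_{5} + v_{7} = 0  so sig = ⟨3 | 0⟩
  {3,9,10}:  v_{3} + v_{9} + v_{10} = 0  so sig = ⟨3 | 0⟩
  {0,3,7}:  v_{0} + v_{3} + v_{7} = v_{8}  so sig = ⟨3 | 1⟩
  {1,7,9}:  v_{1} + v_{7} + v_{9} = v_{6}  so sig = ⟨3 | 1⟩
  {1,5,8}:  v_{1} + v_{5} + v_{8} = v_{0} + v_{3}  so sig = ⟨3 | 1 1⟩
  {3,6,10}:  v_{3} + v_{6} + v_{10} = v_{1} + v_{7}  so sig = ⟨3 | 1 1⟩
  {8,9,10}:  v_{8} + v_{9} + v_{10} = v_{0} + v_{7}  so sig = ⟨3 | 1 1⟩
  {0,3,6}:  v_{0} + v_{3} + v_{6} = v_{1} + v_{8} + v_{9}  so sig = ⟨3 | 1 1 1⟩
  {6,8,10}:  v_{6} + v_{8} + v_{10} = v_{0} + v_{1} + 2·v_{7}  so sig = ⟨3 | 1 1 2⟩
  {0,1,7,8,10}:  v_{0} + v_{1} + v_{7} + v_{8} + v_{10} = v_{4}  so sig = ⟨5 | 1⟩

Signatures (|P|; sorted positive RHS coefficients), sorted:
[⟨2 | 0⟩, ⟨2 | 1⟩, ⟨2 | 1 1⟩, ⟨2 | 1 1 1⟩, ⟨2 | 1 1 1 1⟩, ⟨2 | 1 1 2⟩, ⟨2 | 1 2 2⟩, ⟨2 | 2 2 3⟩, ⟨3 | 0⟩, ⟨3 | 0⟩, ⟨3 | 1⟩, ⟨3 | 1⟩, ⟨3 | 1 1⟩, ⟨3 | 1 1⟩, ⟨3 | 1 1⟩, ⟨3 | 1 1 1⟩, ⟨3 | 1 1 2⟩, ⟨5 | 1⟩]


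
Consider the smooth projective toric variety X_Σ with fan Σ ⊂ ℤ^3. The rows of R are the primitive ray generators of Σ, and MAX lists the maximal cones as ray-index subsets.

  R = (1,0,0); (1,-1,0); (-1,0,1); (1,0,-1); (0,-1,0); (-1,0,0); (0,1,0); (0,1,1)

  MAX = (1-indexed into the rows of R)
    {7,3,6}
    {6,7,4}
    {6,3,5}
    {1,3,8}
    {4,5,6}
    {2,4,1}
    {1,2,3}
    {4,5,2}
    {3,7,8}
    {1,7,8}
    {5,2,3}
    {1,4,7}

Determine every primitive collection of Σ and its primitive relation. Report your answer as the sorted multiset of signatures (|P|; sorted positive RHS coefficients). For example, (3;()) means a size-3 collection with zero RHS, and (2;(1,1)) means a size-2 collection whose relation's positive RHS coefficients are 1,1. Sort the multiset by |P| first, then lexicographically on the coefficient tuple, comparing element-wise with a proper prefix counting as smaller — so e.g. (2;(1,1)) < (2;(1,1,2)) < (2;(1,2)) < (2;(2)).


11 collections generate NE(X_Σ); each relation:

  • {1,6}:  v_{1} + v_{6} = 0 — sig = (2;())
  • {3,4}:  v_{3} + v_{4} = 0 — sig = (2;())
  • {5,7}:  v_{5} + v_{7} = 0 — sig = (2;())
  • {1,5}:  v_{1} + v_{5} = v_{2} — sig = (2;(1))
  • {2,6}:  v_{2} + v_{6} = v_{5} — sig = (2;(1))
  • {2,7}:  v_{2} + v_{7} = v_{1} — sig = (2;(1))
  • {4,8}:  v_{4} + v_{8} = v_{1} + v_{7} — sig = (2;(1,1))
  • {5,8}:  v_{5} + v_{8} = v_{1} + v_{3} — sig = (2;(1,1))
  • {6,8}:  v_{6} + v_{8} = v_{3} + v_{7} — sig = (2;(1,1))
  • {2,8}:  v_{2} + v_{8} = 2·v_{1} + v_{3} — sig = (2;(1,2))
  • {1,3,7}:  v_{1} + v_{3} + v_{7} = v_{8} — sig = (3;(1))

Sorted signature multiset PRS(X):
    (2;())
    (2;())
    (2;())
    (2;(1))
    (2;(1))
    (2;(1))
    (2;(1,1))
    (2;(1,1))
    (2;(1,1))
    (2;(1,2))
    (3;(1))


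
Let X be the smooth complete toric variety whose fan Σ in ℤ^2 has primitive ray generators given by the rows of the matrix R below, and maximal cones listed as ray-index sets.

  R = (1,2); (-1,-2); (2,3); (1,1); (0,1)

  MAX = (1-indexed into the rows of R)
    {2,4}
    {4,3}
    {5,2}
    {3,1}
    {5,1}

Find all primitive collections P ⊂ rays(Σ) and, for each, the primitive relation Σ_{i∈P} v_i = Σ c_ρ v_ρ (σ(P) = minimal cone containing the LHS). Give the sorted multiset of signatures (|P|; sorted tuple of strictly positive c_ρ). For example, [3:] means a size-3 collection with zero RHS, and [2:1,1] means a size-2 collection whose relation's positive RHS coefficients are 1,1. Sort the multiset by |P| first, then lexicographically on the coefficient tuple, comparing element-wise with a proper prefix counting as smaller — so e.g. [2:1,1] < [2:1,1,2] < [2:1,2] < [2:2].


Minimal non-faces — 5 found among 5 rays, 5 max cones:

  P={1,2}:  v_{1} + v_{2} = 0  ⇒ sig = [2:]
  P={1,4}:  v_{1} + v_{4} = v_{3}  ⇒ sig = [2:1]
  P={2,3}:  v_{2} + v_{3} = v_{4}  ⇒ sig = [2:1]
  P={4,5}:  v_{4} + v_{5} = v_{1}  ⇒ sig = [2:1]
  P={3,5}:  v_{3} + v_{5} = 2·v_{1}  ⇒ sig = [2:2]

Signatures (|P|; sorted positive RHS coefficients), sorted:
    |P|=2: 5 collections, coeffs (), (1), (1), (1), (2)


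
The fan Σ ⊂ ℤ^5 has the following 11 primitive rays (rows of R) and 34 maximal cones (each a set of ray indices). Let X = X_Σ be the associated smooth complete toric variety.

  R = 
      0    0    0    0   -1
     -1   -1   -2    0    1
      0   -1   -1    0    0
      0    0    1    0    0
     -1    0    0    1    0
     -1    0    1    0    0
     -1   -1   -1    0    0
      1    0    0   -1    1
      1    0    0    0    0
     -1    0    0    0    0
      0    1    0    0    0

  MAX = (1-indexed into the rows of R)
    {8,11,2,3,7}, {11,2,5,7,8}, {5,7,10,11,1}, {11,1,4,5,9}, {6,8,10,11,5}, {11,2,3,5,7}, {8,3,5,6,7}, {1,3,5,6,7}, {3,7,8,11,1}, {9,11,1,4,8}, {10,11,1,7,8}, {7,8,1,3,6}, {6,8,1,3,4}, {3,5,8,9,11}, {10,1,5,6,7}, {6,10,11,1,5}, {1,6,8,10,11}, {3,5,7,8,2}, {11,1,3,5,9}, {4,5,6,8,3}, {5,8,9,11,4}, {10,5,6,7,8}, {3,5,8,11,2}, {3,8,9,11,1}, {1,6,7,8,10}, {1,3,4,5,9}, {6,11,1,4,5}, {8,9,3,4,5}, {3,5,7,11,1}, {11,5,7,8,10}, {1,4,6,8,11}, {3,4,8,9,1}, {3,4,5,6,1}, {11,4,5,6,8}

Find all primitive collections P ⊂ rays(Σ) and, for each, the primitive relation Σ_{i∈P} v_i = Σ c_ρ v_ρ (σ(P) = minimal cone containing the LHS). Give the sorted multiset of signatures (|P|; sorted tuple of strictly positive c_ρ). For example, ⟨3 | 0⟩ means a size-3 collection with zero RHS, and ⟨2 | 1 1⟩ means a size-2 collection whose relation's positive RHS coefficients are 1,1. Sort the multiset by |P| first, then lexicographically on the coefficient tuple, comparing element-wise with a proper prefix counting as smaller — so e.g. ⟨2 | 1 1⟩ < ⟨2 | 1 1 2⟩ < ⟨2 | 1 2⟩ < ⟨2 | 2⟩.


|primitive collections| = 16. Relations:

  {9,10}:  v_{9} + v_{10} = 0 ; sig = ⟨2 | 0⟩
  {3,10}:  v_{3} + v_{10} = v_{7} ; sig = ⟨2 | 1⟩
  {4,10}:  v_{4} + v_{10} = v_{6} ; sig = ⟨2 | 1⟩
  {6,9}:  v_{6} + v_{9} = v_{4} ; sig = ⟨2 | 1⟩
  {7,9}:  v_{7} + v_{9} = v_{3} ; sig = ⟨2 | 1⟩
  {4,7}:  v_{4} + v_{7} = v_{3} + v_{6} ; sig = ⟨2 | 1 1⟩
  {1,2}:  v_{1} + v_{2} = v_{3} + v_{7} + v_{11} ; sig = ⟨2 | 1 1 1⟩
  {2,4}:  v_{2} + v_{4} = v_{5} + v_{7} + v_{8} ; sig = ⟨2 | 1 1 1⟩
  {2,6}:  v_{2} + v_{6} = v_{5} + v_{7} + v_{8} + v_{10} ; sig = ⟨2 | 1 1 1 1⟩
  {2,9}:  v_{2} + v_{9} = 2·v_{3} + v_{5} + v_{8} + v_{11} ; sig = ⟨2 | 1 1 1 2⟩
  {2,10}:  v_{2} + v_{10} = v_{5} + 2·v_{7} + v_{8} + v_{11} ; sig = ⟨2 | 1 1 1 2⟩
  {1,5,8}:  v_{1} + v_{5} + v_{8} = 0 ; sig = ⟨3 | 0⟩
  {3,4,11}:  v_{3} + v_{4} + v_{11} = 0 ; sig = ⟨3 | 0⟩
  {3,6,11}:  v_{3} + v_{6} + v_{11} = v_{10} ; sig = ⟨3 | 1⟩
  {6,7,11}:  v_{6} + v_{7} + v_{11} = 2·v_{10} ; sig = ⟨3 | 2⟩
  {3,5,7,8,11}:  v_{3} + v_{5} + v_{7} + v_{8} + v_{11} = v_{2} ; sig = ⟨5 | 1⟩

Signatures (|P|; sorted positive RHS coefficients), sorted:
{ ⟨2 | 0⟩,  ⟨2 | 1⟩ ×4,  ⟨2 | 1 1⟩,  ⟨2 | 1 1 1⟩ ×2,  ⟨2 | 1 1 1 1⟩,  ⟨2 | 1 1 1 2⟩ ×2,  ⟨3 | 0⟩ ×2,  ⟨3 | 1⟩,  ⟨3 | 2⟩,  ⟨5 | 1⟩ }


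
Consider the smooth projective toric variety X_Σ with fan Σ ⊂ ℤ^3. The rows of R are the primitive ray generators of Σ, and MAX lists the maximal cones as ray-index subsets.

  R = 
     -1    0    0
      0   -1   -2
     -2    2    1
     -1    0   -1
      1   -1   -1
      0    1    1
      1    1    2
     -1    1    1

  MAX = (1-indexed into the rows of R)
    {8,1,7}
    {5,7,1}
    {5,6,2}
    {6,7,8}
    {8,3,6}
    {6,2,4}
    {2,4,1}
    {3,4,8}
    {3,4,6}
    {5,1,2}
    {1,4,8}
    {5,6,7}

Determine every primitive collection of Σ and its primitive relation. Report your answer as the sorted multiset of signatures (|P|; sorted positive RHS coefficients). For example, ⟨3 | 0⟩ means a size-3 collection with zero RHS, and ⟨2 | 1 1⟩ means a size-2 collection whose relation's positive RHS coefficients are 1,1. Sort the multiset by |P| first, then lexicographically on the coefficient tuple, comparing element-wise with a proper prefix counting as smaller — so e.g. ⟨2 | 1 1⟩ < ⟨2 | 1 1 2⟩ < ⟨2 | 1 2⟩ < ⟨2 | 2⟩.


11 minimal non-faces of Δ(Σ) (on 8 rays):

  P={5,8}:  v_{5} + v_{8} = 0  ⇒ sig = ⟨2 | 0⟩
  P={1,6}:  v_{1} + v_{6} = v_{8}  ⇒ sig = ⟨2 | 1⟩
  P={2,8}:  v_{2} + v_{8} = v_{4}  ⇒ sig = ⟨2 | 1⟩
  P={4,5}:  v_{4} + v_{5} = v_{2}  ⇒ sig = ⟨2 | 1⟩
  P={4,7}:  v_{4} + v_{7} = v_{6}  ⇒ sig = ⟨2 | 1⟩
  P={2,7}:  v_{2} + v_{7} = v_{5} + v_{6}  ⇒ sig = ⟨2 | 1 1⟩
  P={3,5}:  v_{3} + v_{5} = v_{4} + v_{6}  ⇒ sig = ⟨2 | 1 1⟩
  P={1,3}:  v_{1} + v_{3} = v_{4} + 2·v_{8}  ⇒ sig = ⟨2 | 1 2⟩
  P={2,3}:  v_{2} + v_{3} = 2·v_{4} + v_{6}  ⇒ sig = ⟨2 | 1 2⟩
  P={3,7}:  v_{3} + v_{7} = 2·v_{6} + v_{8}  ⇒ sig = ⟨2 | 1 2⟩
  P={4,6,8}:  v_{4} + v_{6} + v_{8} = v_{3}  ⇒ sig = ⟨3 | 1⟩

Signatures (|P|; sorted positive RHS coefficients), sorted:
{ ⟨2 | 0⟩,  ⟨2 | 1⟩ ×4,  ⟨2 | 1 1⟩ ×2,  ⟨2 | 1 2⟩ ×3,  ⟨3 | 1⟩ }


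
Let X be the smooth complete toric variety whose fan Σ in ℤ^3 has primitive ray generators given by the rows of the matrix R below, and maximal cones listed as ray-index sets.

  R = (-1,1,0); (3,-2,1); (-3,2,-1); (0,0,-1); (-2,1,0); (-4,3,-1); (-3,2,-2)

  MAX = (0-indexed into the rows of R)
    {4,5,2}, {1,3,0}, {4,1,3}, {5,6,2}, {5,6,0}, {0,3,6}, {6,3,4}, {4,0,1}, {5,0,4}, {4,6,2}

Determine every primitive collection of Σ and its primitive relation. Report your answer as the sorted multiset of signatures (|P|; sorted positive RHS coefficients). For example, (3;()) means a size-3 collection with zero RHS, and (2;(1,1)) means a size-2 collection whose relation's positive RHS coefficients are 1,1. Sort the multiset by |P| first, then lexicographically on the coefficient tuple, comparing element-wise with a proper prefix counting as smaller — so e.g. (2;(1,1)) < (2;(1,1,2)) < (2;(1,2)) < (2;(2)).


Δ(Σ) — 7 vertices, 9 min non-faces:

  {1,2}:  v_{1} + v_{2} = 0  →  sig = (2;())
  {0,2}:  v_{0} + v_{2} = v_{5}  →  sig = (2;(1))
  {1,5}:  v_{1} + v_{5} = v_{0}  →  sig = (2;(1))
  {1,6}:  v_{1} + v_{6} = v_{3}  →  sig = (2;(1))
  {2,3}:  v_{2} + v_{3} = v_{6}  →  sig = (2;(1))
  {3,5}:  v_{3} + v_{5} = v_{0} + v_{6}  →  sig = (2;(1,1))
  {0,3,4}:  v_{0} + v_{3} + v_{4} = v_{2}  →  sig = (3;(1))
  {0,4,6}:  v_{0} + v_{4} + v_{6} = 2·v_{2}  →  sig = (3;(2))
  {4,5,6}:  v_{4} + v_{5} + v_{6} = 3·v_{2}  →  sig = (3;(3))

so the primitive-relation signature multiset is
    (2;())
    (2;(1))
    (2;(1))
    (2;(1))
    (2;(1))
    (2;(1,1))
    (3;(1))
    (3;(2))
    (3;(3))


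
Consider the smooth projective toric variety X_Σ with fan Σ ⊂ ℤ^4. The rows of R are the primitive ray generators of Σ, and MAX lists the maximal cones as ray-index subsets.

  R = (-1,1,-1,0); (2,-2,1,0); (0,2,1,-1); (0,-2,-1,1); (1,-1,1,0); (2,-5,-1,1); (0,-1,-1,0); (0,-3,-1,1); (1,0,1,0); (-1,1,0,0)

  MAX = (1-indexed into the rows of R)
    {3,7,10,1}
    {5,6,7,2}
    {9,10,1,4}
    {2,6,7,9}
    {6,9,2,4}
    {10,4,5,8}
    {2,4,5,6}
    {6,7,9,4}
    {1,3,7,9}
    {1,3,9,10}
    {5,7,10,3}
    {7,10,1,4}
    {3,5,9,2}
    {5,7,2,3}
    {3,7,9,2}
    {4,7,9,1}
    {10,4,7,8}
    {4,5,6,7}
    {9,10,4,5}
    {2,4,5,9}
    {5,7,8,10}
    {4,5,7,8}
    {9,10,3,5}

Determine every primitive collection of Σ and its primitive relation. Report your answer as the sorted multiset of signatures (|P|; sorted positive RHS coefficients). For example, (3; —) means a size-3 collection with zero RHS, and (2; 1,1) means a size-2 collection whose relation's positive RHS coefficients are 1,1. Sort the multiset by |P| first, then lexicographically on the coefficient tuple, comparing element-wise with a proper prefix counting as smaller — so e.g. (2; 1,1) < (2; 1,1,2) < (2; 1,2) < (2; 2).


17 minimal non-faces of Δ(Σ) (on 10 rays):

  • {1,5}:  v_{1} + v_{5} = 0  so sig = (2; —)
  • {3,4}:  v_{3} + v_{4} = 0  so sig = (2; —)
  • {2,10}:  v_{2} + v_{10} = v_{5}  so sig = (2; 1)
  • {1,2}:  v_{1} + v_{2} = v_{7} + v_{9}  so sig = (2; 1,1)
  • {3,6}:  v_{3} + v_{6} = v_{2} + v_{7}  so sig = (2; 1,1)
  • {8,9}:  v_{8} + v_{9} = v_{4} + v_{5}  so sig = (2; 1,1)
  • {1,8}:  v_{1} + v_{8} = v_{4} + v_{7} + v_{10}  so sig = (2; 1,1,1)
  • {3,8}:  v_{3} + v_{8} = v_{5} + v_{7} + v_{10}  so sig = (2; 1,1,1)
  • {6,10}:  v_{6} + v_{10} = v_{4} + v_{5} + v_{7}  so sig = (2; 1,1,1)
  • {1,6}:  v_{1} + v_{6} = v_{4} + 2·v_{7} + v_{9}  so sig = (2; 1,1,2)
  • {2,8}:  v_{2} + v_{8} = v_{4} + 2·v_{5} + v_{7}  so sig = (2; 1,1,2)
  • {6,8}:  v_{6} + v_{8} = 2·v_{4} + 2·v_{5} + 2·v_{7}  so sig = (2; 2,2,2)
  • {7,9,10}:  v_{7} + v_{9} + v_{10} = 0  so sig = (3; —)
  • {2,4,7}:  v_{2} + v_{4} + v_{7} = v_{6}  so sig = (3; 1)
  • {5,7,9}:  v_{5} + v_{7} + v_{9} = v_{2}  so sig = (3; 1)
  • {5,6,9}:  v_{5} + v_{6} + v_{9} = 2·v_{2} + v_{4}  so sig = (3; 1,2)
  • {4,5,7,10}:  v_{4} + v_{5} + v_{7} + v_{10} = v_{8}  so sig = (4; 1)

Signatures (|P|; sorted positive RHS coefficients), sorted:
    (2; —)
    (2; —)
    (2; 1)
    (2; 1,1)
    (2; 1,1)
    (2; 1,1)
    (2; 1,1,1)
    (2; 1,1,1)
    (2; 1,1,1)
    (2; 1,1,2)
    (2; 1,1,2)
    (2; 2,2,2)
    (3; —)
    (3; 1)
    (3; 1)
    (3; 1,2)
    (4; 1)


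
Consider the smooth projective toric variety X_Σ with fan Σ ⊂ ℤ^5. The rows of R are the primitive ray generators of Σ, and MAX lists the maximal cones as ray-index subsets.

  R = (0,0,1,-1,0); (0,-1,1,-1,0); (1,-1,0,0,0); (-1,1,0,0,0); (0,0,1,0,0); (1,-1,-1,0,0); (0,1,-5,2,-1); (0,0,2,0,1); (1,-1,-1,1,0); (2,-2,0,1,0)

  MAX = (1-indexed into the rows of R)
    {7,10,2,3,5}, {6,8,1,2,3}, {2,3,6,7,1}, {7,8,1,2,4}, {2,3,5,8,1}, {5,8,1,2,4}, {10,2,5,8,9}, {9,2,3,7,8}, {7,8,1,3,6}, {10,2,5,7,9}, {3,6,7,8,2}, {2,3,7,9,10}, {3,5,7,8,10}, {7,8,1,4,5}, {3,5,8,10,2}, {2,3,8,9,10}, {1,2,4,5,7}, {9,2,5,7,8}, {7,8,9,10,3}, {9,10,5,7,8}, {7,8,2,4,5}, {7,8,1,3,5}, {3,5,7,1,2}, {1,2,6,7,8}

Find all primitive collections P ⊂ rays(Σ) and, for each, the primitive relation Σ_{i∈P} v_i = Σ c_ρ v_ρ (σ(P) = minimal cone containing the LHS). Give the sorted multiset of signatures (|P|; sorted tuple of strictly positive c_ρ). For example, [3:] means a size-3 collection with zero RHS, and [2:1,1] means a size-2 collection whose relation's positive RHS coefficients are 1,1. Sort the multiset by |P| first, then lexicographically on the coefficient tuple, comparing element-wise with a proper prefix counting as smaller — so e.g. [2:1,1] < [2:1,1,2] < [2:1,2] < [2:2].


|primitive collections| = 14. Relations:

  P = {3,4}:  v_{3} + v_{4} = 0  so sig = [2:]
  P = {1,9}:  v_{1} + v_{9} = v_{3}  so sig = [2:1]
  P = {5,6}:  v_{5} + v_{6} = v_{3}  so sig = [2:1]
  P = {4,10}:  v_{4} + v_{10} = v_{5} + v_{9}  so sig = [2:1,1]
  P = {4,6}:  v_{4} + v_{6} = v_{1} + v_{2} + v_{7} + v_{8}  so sig = [2:1,1,1,1]
  P = {4,9}:  v_{4} + v_{9} = v_{2} + v_{5} + v_{7} + v_{8}  so sig = [2:1,1,1,1]
  P = {6,9}:  v_{6} + v_{9} = v_{2} + 2·v_{3} + v_{7} + v_{8}  so sig = [2:1,1,1,2]
  P = {1,10}:  v_{1} + v_{10} = 2·v_{3} + v_{5}  so sig = [2:1,2]
  P = {6,10}:  v_{6} + v_{10} = 2·v_{3} + v_{9}  so sig = [2:1,2]
  P = {3,5,9}:  v_{3} + v_{5} + v_{9} = v_{10}  so sig = [3:1]
  P = {2,7,8,10}:  v_{2} + v_{7} + v_{8} + v_{10} = 2·v_{9}  so sig = [4:2]
  P = {1,2,5,7,8}:  v_{1} + v_{2} + v_{5} + v_{7} + v_{8} = 0  so sig = [5:]
  P = {1,2,3,7,8}:  v_{1} + v_{2} + v_{3} + v_{7} + v_{8} = v_{6}  so sig = [5:1]
  P = {2,3,5,7,8}:  v_{2} + v_{3} + v_{5} + v_{7} + v_{8} = v_{9}  so sig = [5:1]

Sorted signature multiset PRS(X):
{ [2:],  [2:1] ×2,  [2:1,1],  [2:1,1,1,1] ×2,  [2:1,1,1,2],  [2:1,2] ×2,  [3:1],  [4:2],  [5:],  [5:1] ×2 }


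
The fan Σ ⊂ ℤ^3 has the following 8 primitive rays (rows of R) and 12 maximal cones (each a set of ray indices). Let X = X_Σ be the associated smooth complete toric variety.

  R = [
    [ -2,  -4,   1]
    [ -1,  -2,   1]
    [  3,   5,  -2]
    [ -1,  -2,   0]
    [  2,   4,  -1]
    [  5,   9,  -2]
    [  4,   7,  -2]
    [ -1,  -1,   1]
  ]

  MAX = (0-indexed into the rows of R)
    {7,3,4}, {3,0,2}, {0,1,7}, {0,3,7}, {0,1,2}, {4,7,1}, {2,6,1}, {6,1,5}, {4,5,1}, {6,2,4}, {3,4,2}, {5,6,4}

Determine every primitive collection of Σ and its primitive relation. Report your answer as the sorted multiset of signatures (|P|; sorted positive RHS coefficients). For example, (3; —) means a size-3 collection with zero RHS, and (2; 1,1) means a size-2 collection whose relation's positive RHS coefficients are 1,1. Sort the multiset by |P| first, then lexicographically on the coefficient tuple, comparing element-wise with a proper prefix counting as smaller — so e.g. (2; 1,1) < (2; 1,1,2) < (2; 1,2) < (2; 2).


The 12 primitive collections of Σ (r=8, n=3):

  {0,4}:  v_{0} + v_{4} = 0  ⟹  sig = (2; —)
  {1,3}:  v_{1} + v_{3} = v_{0}  ⟹  sig = (2; 1)
  {2,7}:  v_{2} + v_{7} = v_{4}  ⟹  sig = (2; 1)
  {3,5}:  v_{3} + v_{5} = v_{6}  ⟹  sig = (2; 1)
  {3,6}:  v_{3} + v_{6} = v_{2}  ⟹  sig = (2; 1)
  {0,5}:  v_{0} + v_{5} = v_{1} + v_{6}  ⟹  sig = (2; 1,1)
  {0,6}:  v_{0} + v_{6} = v_{1} + v_{2}  ⟹  sig = (2; 1,1)
  {6,7}:  v_{6} + v_{7} = v_{1} + 2·v_{4}  ⟹  sig = (2; 1,2)
  {2,5}:  v_{2} + v_{5} = 2·v_{6}  ⟹  sig = (2; 2)
  {5,7}:  v_{5} + v_{7} = 2·v_{1} + 3·v_{4}  ⟹  sig = (2; 2,3)
  {1,2,4}:  v_{1} + v_{2} + v_{4} = v_{6}  ⟹  sig = (3; 1)
  {1,4,6}:  v_{1} + v_{4} + v_{6} = v_{5}  ⟹  sig = (3; 1)

so the primitive-relation signature multiset is
    (2; —)
    (2; 1)
    (2; 1)
    (2; 1)
    (2; 1)
    (2; 1,1)
    (2; 1,1)
    (2; 1,2)
    (2; 2)
    (2; 2,3)
    (3; 1)
    (3; 1)
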